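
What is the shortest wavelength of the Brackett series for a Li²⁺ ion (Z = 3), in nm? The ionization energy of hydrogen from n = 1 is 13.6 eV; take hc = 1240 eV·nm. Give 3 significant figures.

162 nm

The Brackett series has lower level n_f = 4; the series limit corresponds to n_i → ∞.
ΔE_max = 13.6 × 9 / 4² = 7.650 eV.
λ_min = 1240 / 7.650 = 162 nm.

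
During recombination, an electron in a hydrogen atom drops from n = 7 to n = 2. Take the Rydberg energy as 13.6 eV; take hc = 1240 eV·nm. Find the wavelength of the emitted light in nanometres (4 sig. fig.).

ΔE = 13.60 × (1/2² − 1/7²) = 13.60 × 0.2296 = 3.122 eV.
λ = hc/ΔE = 1240 / 3.122 = 397.1 nm.

397.1 nm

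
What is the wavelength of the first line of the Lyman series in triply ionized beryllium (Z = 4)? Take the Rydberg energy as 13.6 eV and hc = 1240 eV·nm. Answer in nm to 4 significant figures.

7.598 nm

The Lyman series terminates on n_f = 1; the first line has n_i = 1+1 = 2.
ΔE = 217.6 × (1/1² − 1/2²) = 163.2 eV.
λ = 1240 / 163.2 = 7.598 nm.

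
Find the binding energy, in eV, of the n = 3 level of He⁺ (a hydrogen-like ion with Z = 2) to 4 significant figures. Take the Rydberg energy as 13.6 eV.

6.044 eV

E_n = −13.6 Z²/n² = −54.40/n² eV for Z = 2.
E_3 = −54.40/9 = −6.044 eV, so ionization (to E = 0) requires 6.044 eV.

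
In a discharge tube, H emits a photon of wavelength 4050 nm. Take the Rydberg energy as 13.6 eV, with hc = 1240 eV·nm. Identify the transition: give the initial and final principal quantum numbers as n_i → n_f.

n_i = 5, n_f = 4

The photon energy is ΔE = hc/λ = 1240 / 4050 = 0.3062 eV.
With Z = 1, ΔE = 13.60 × (1/n_f² − 1/n_i²), so 1/n_f² − 1/n_i² = 0.02251.
Trying n_f = 4 gives 1/n_i² = 0.03999, i.e. n_i ≈ 5; this pair matches.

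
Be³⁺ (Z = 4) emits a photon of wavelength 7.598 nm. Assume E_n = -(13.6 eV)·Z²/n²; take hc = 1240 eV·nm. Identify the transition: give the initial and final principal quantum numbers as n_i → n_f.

The photon energy is ΔE = hc/λ = 1240 / 7.598 = 163.2 eV.
With Z = 4, ΔE = 217.6 × (1/n_f² − 1/n_i²), so 1/n_f² − 1/n_i² = 0.7500.
Trying n_f = 1 gives 1/n_i² = 0.2500, i.e. n_i ≈ 2; this pair matches.

n_i = 2, n_f = 1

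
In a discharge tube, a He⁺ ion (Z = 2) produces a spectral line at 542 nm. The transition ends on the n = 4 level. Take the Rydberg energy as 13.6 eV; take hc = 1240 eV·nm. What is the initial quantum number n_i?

The photon energy is ΔE = hc/λ = 1240 / 542 = 2.288 eV.
With Z = 2, ΔE = 54.40 × (1/n_f² − 1/n_i²), so 1/n_f² − 1/n_i² = 0.04206.
With n_f = 4: 1/n_i² = 1/16 − 0.04206 = 0.02044, so n_i ≈ 6.99.

n_i = 7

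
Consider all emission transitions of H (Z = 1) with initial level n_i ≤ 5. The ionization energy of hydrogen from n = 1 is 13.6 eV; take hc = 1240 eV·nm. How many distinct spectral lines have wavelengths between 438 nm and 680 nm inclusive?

Enumerate all n_i → n_f pairs with 1 ≤ n_f < n_i ≤ 5 and compute λ = 1240 / [13.6·1·(1/n_f² − 1/n_i²)].
Lines falling in [438, 680] nm: 4→2 (486.3 nm), 3→2 (656.5 nm).

2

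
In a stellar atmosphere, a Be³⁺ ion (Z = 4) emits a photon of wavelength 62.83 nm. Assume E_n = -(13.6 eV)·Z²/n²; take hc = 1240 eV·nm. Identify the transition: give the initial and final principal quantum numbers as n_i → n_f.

The photon energy is ΔE = hc/λ = 1240 / 62.83 = 19.74 eV.
With Z = 4, ΔE = 217.6 × (1/n_f² − 1/n_i²), so 1/n_f² − 1/n_i² = 0.09070.
Trying n_f = 3 gives 1/n_i² = 0.02041, i.e. n_i ≈ 7; this pair matches.

n_i = 7, n_f = 3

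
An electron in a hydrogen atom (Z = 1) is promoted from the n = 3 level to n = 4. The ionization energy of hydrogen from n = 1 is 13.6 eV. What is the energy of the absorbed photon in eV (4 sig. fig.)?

0.6611 eV

E_4 = −13.60/16 = −0.8500 eV and E_3 = −13.60/9 = −1.511 eV.
The photon energy is |E_4 − E_3| = 0.6611 eV.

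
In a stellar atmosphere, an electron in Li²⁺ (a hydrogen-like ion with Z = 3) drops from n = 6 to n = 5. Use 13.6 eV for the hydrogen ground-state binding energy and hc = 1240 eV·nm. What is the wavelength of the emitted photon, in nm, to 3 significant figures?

829 nm

For Z = 3 the level energies scale as Z², so the effective Rydberg energy is 13.6 × 9 = 122.4 eV.
ΔE = 122.4 × (1/5² − 1/6²) = 122.4 × 0.01222 = 1.496 eV.
λ = hc/ΔE = 1240 / 1.496 = 829 nm.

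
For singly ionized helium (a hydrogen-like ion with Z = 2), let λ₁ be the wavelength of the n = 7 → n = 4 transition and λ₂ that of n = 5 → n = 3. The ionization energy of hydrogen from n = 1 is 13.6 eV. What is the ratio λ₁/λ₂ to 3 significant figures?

λ ∝ 1/ΔE ∝ 1/(1/n_f² − 1/n_i²), and the Z² and hc factors cancel in the ratio.
λ₁/λ₂ = (1/3² − 1/5²)/(1/4² − 1/7²) = 0.07111/0.04209 = 1.69.

1.69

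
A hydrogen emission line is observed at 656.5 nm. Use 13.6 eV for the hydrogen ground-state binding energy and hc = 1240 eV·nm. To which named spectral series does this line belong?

ΔE = 1240/656.5 = 1.889 eV.
This matches 13.6 × (1/2² − 1/3²), so n_f = 2: the Balmer series.

Balmer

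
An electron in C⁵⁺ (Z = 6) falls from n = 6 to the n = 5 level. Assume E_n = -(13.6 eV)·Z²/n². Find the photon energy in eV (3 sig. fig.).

The Bohr energies scale as Z², so for Z = 6: E_n = −489.6/n² eV.
E_6 = −489.6/36 = −13.60 eV and E_5 = −489.6/25 = −19.58 eV.
The photon energy is |E_6 − E_5| = 5.98 eV.

5.98 eV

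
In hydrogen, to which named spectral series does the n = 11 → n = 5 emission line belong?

Pfund

The series is set by the lower level: n_f = 5 is the Pfund series.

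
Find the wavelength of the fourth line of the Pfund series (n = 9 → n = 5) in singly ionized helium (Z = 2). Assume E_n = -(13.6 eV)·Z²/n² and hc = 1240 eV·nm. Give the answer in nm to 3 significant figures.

824 nm

The Pfund series terminates on n_f = 5; the fourth line has n_i = 5+4 = 9.
ΔE = 54.40 × (1/5² − 1/9²) = 1.504 eV.
λ = 1240 / 1.504 = 824 nm.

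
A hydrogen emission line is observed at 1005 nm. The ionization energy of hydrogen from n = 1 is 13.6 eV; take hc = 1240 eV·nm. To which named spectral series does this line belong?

Paschen

ΔE = 1240/1005 = 1.234 eV.
This matches 13.6 × (1/3² − 1/7²), so n_f = 3: the Paschen series.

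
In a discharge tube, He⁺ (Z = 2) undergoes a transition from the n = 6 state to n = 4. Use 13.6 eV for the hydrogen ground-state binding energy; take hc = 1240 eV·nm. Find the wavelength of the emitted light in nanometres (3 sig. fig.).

For Z = 2 the level energies scale as Z², so the effective Rydberg energy is 13.6 × 4 = 54.40 eV.
ΔE = 54.40 × (1/4² − 1/6²) = 54.40 × 0.03472 = 1.889 eV.
λ = hc/ΔE = 1240 / 1.889 = 656 nm.

656 nm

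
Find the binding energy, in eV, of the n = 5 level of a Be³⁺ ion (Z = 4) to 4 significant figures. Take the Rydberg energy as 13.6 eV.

8.704 eV

E_n = −13.6 Z²/n² = −217.6/n² eV for Z = 4.
E_5 = −217.6/25 = −8.704 eV, so ionization (to E = 0) requires 8.704 eV.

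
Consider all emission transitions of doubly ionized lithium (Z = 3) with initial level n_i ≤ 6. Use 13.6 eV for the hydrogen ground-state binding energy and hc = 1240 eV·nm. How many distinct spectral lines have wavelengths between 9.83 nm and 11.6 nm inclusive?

Enumerate all n_i → n_f pairs with 1 ≤ n_f < n_i ≤ 6 and compute λ = 1240 / [13.6·9·(1/n_f² − 1/n_i²)].
Lines falling in [9.83, 11.6] nm: 6→1 (10.42 nm), 5→1 (10.55 nm), 4→1 (10.81 nm), 3→1 (11.40 nm).

4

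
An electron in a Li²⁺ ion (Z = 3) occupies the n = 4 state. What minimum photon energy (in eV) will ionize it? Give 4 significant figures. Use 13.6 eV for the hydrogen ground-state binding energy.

7.650 eV

E_n = −13.6 Z²/n² = −122.4/n² eV for Z = 3.
E_4 = −122.4/16 = −7.650 eV, so ionization (to E = 0) requires 7.650 eV.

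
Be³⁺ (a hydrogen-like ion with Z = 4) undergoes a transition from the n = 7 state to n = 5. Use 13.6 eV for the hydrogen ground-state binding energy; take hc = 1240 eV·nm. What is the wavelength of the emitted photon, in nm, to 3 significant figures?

For Z = 4 the level energies scale as Z², so the effective Rydberg energy is 13.6 × 16 = 217.6 eV.
ΔE = 217.6 × (1/5² − 1/7²) = 217.6 × 0.01959 = 4.263 eV.
λ = hc/ΔE = 1240 / 4.263 = 291 nm.

291 nm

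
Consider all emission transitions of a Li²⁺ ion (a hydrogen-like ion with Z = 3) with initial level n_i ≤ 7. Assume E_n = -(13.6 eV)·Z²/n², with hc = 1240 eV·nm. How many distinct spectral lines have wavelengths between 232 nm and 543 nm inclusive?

Enumerate all n_i → n_f pairs with 1 ≤ n_f < n_i ≤ 7 and compute λ = 1240 / [13.6·9·(1/n_f² − 1/n_i²)].
Lines falling in [232, 543] nm: 7→4 (240.7 nm), 6→4 (291.8 nm), 5→4 (450.3 nm), 7→5 (517.1 nm).

4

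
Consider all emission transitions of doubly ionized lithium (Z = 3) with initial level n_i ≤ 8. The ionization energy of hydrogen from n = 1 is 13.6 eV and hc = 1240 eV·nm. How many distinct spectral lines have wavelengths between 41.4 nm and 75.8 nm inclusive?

Enumerate all n_i → n_f pairs with 1 ≤ n_f < n_i ≤ 8 and compute λ = 1240 / [13.6·9·(1/n_f² − 1/n_i²)].
Lines falling in [41.4, 75.8] nm: 8→2 (43.22 nm), 7→2 (44.12 nm), 6→2 (45.59 nm), 5→2 (48.24 nm), 4→2 (54.03 nm), 3→2 (72.94 nm).

6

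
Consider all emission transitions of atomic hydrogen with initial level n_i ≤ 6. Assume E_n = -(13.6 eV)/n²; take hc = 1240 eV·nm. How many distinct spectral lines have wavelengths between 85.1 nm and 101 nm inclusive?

3

Enumerate all n_i → n_f pairs with 1 ≤ n_f < n_i ≤ 6 and compute λ = 1240 / [13.6·1·(1/n_f² − 1/n_i²)].
Lines falling in [85.1, 101] nm: 6→1 (93.78 nm), 5→1 (94.98 nm), 4→1 (97.25 nm).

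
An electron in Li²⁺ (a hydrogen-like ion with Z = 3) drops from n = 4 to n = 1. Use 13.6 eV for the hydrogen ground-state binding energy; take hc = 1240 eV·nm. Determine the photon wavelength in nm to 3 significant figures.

For Z = 3 the level energies scale as Z², so the effective Rydberg energy is 13.6 × 9 = 122.4 eV.
ΔE = 122.4 × (1/1² − 1/4²) = 122.4 × 0.9375 = 114.8 eV.
λ = hc/ΔE = 1240 / 114.8 = 10.8 nm.

10.8 nm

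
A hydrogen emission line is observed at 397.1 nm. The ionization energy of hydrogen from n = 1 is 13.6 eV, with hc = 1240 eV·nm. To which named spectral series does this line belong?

Balmer

ΔE = 1240/397.1 = 3.123 eV.
This matches 13.6 × (1/2² − 1/7²), so n_f = 2: the Balmer series.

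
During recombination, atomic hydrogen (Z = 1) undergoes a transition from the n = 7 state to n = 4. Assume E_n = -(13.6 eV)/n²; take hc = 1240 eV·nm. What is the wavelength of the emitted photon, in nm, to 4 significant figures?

ΔE = 13.60 × (1/4² − 1/7²) = 13.60 × 0.04209 = 0.5724 eV.
λ = hc/ΔE = 1240 / 0.5724 = 2166 nm.

2166 nm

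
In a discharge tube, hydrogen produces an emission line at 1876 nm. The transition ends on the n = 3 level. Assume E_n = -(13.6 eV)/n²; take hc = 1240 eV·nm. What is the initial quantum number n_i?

n_i = 4

The photon energy is ΔE = hc/λ = 1240 / 1876 = 0.6610 eV.
With Z = 1, ΔE = 13.60 × (1/n_f² − 1/n_i²), so 1/n_f² − 1/n_i² = 0.04860.
With n_f = 3: 1/n_i² = 1/9 − 0.04860 = 0.06251, so n_i ≈ 4.00.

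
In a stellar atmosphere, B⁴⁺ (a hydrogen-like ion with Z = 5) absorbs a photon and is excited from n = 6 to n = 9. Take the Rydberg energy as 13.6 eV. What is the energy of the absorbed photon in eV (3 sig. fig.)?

5.25 eV

The Bohr energies scale as Z², so for Z = 5: E_n = −340.0/n² eV.
E_9 = −340.0/81 = −4.198 eV and E_6 = −340.0/36 = −9.444 eV.
The photon energy is |E_9 − E_6| = 5.25 eV.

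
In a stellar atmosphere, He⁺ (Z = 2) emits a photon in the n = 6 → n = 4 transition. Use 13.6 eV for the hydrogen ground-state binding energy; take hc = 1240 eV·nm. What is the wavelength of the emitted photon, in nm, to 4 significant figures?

For Z = 2 the level energies scale as Z², so the effective Rydberg energy is 13.6 × 4 = 54.40 eV.
ΔE = 54.40 × (1/4² − 1/6²) = 54.40 × 0.03472 = 1.889 eV.
λ = hc/ΔE = 1240 / 1.889 = 656.5 nm.

656.5 nm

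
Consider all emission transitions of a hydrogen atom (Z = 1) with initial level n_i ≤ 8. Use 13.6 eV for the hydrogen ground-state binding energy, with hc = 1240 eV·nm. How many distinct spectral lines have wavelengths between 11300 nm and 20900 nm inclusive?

Enumerate all n_i → n_f pairs with 1 ≤ n_f < n_i ≤ 8 and compute λ = 1240 / [13.6·1·(1/n_f² − 1/n_i²)].
Lines falling in [11300, 20900] nm: 7→6 (12370 nm), 8→7 (19060 nm).

2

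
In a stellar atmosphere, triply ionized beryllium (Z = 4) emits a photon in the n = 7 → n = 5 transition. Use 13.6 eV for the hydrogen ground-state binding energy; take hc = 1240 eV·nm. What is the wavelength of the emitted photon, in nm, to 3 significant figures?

291 nm

For Z = 4 the level energies scale as Z², so the effective Rydberg energy is 13.6 × 16 = 217.6 eV.
ΔE = 217.6 × (1/5² − 1/7²) = 217.6 × 0.01959 = 4.263 eV.
λ = hc/ΔE = 1240 / 4.263 = 291 nm.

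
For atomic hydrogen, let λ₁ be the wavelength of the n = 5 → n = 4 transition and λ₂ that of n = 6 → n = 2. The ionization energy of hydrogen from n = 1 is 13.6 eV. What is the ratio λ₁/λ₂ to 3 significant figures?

λ ∝ 1/ΔE ∝ 1/(1/n_f² − 1/n_i²), and the Z² and hc factors cancel in the ratio.
λ₁/λ₂ = (1/2² − 1/6²)/(1/4² − 1/5²) = 0.2222/0.02250 = 9.88.

9.88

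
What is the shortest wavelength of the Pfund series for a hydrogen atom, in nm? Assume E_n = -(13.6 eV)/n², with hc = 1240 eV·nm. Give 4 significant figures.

2279 nm

The Pfund series has lower level n_f = 5; the series limit corresponds to n_i → ∞.
ΔE_max = 13.6 × 1 / 5² = 0.5440 eV.
λ_min = 1240 / 0.5440 = 2279 nm.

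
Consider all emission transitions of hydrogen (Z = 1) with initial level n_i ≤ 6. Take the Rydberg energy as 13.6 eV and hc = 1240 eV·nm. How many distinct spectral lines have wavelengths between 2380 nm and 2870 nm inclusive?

Enumerate all n_i → n_f pairs with 1 ≤ n_f < n_i ≤ 6 and compute λ = 1240 / [13.6·1·(1/n_f² − 1/n_i²)].
Lines falling in [2380, 2870] nm: 6→4 (2626 nm).

1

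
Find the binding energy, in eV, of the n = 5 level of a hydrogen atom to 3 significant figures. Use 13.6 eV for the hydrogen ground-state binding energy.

0.544 eV

E_5 = −13.60/25 = −0.544 eV, so ionization (to E = 0) requires 0.544 eV.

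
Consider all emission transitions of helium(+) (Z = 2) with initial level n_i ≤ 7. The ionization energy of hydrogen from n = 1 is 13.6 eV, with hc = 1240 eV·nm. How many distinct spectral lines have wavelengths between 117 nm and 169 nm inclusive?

Enumerate all n_i → n_f pairs with 1 ≤ n_f < n_i ≤ 7 and compute λ = 1240 / [13.6·4·(1/n_f² − 1/n_i²)].
Lines falling in [117, 169] nm: 4→2 (121.6 nm), 3→2 (164.1 nm).

2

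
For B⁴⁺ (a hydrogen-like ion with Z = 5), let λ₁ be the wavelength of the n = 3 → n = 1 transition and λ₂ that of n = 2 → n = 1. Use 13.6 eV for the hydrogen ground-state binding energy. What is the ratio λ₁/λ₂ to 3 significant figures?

λ ∝ 1/ΔE ∝ 1/(1/n_f² − 1/n_i²), and the Z² and hc factors cancel in the ratio.
λ₁/λ₂ = (1/1² − 1/2²)/(1/1² − 1/3²) = 0.7500/0.8889 = 0.844.

0.844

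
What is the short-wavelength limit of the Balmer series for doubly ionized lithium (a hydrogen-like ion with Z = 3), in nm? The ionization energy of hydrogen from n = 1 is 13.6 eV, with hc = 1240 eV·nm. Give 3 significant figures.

40.5 nm

The Balmer series has lower level n_f = 2; the series limit corresponds to n_i → ∞.
ΔE_max = 13.6 × 9 / 2² = 30.60 eV.
λ_min = 1240 / 30.60 = 40.5 nm.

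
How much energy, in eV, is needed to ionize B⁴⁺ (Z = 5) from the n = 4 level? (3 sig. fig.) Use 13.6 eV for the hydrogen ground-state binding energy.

E_n = −13.6 Z²/n² = −340.0/n² eV for Z = 5.
E_4 = −340.0/16 = −21.3 eV, so ionization (to E = 0) requires 21.3 eV.

21.3 eV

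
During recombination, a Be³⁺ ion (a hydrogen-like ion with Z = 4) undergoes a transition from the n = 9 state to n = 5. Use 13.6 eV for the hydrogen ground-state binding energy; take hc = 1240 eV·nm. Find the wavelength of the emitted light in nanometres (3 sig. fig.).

For Z = 4 the level energies scale as Z², so the effective Rydberg energy is 13.6 × 16 = 217.6 eV.
ΔE = 217.6 × (1/5² − 1/9²) = 217.6 × 0.02765 = 6.018 eV.
λ = hc/ΔE = 1240 / 6.018 = 206 nm.

206 nm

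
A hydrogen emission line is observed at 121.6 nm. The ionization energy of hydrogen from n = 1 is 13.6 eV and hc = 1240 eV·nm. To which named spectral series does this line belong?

ΔE = 1240/121.6 = 10.20 eV.
This matches 13.6 × (1/1² − 1/2²), so n_f = 1: the Lyman series.

Lyman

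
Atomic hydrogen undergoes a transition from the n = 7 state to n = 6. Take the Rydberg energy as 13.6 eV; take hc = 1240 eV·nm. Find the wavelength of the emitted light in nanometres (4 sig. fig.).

ΔE = 13.60 × (1/6² − 1/7²) = 13.60 × 0.007370 = 0.1002 eV.
λ = hc/ΔE = 1240 / 0.1002 = 12370 nm.

12370 nm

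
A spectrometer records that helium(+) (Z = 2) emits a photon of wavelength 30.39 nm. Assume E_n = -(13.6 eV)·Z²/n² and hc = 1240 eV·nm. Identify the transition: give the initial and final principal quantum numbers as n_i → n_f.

The photon energy is ΔE = hc/λ = 1240 / 30.39 = 40.80 eV.
With Z = 2, ΔE = 54.40 × (1/n_f² − 1/n_i²), so 1/n_f² − 1/n_i² = 0.7501.
Trying n_f = 1 gives 1/n_i² = 0.2499, i.e. n_i ≈ 2; this pair matches.

n_i = 2, n_f = 1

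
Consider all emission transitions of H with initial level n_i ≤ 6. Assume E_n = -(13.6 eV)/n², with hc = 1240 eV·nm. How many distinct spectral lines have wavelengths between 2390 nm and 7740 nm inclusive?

3

Enumerate all n_i → n_f pairs with 1 ≤ n_f < n_i ≤ 6 and compute λ = 1240 / [13.6·1·(1/n_f² − 1/n_i²)].
Lines falling in [2390, 7740] nm: 6→4 (2626 nm), 5→4 (4052 nm), 6→5 (7460 nm).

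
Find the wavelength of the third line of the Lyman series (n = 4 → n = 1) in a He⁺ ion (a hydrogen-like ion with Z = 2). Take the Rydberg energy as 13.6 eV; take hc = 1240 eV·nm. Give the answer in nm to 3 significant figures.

The Lyman series terminates on n_f = 1; the third line has n_i = 1+3 = 4.
ΔE = 54.40 × (1/1² − 1/4²) = 51.00 eV.
λ = 1240 / 51.00 = 24.3 nm.

24.3 nm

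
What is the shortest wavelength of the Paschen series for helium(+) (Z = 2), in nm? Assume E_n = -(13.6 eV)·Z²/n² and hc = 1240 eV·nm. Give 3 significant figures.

205 nm

The Paschen series has lower level n_f = 3; the series limit corresponds to n_i → ∞.
ΔE_max = 13.6 × 4 / 3² = 6.044 eV.
λ_min = 1240 / 6.044 = 205 nm.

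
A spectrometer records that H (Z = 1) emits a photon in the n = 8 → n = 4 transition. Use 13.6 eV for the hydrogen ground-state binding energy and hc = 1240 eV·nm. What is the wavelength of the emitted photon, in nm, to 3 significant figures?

ΔE = 13.60 × (1/4² − 1/8²) = 13.60 × 0.04688 = 0.6375 eV.
λ = hc/ΔE = 1240 / 0.6375 = 1950 nm.

1950 nm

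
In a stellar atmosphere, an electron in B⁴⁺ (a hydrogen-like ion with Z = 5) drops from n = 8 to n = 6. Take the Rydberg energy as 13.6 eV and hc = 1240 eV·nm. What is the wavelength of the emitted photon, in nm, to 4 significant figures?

For Z = 5 the level energies scale as Z², so the effective Rydberg energy is 13.6 × 25 = 340.0 eV.
ΔE = 340.0 × (1/6² − 1/8²) = 340.0 × 0.01215 = 4.132 eV.
λ = hc/ΔE = 1240 / 4.132 = 300.1 nm.

300.1 nm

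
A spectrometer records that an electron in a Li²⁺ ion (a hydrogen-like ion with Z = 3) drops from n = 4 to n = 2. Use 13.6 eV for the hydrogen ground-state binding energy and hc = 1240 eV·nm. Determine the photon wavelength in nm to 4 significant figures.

For Z = 3 the level energies scale as Z², so the effective Rydberg energy is 13.6 × 9 = 122.4 eV.
ΔE = 122.4 × (1/2² − 1/4²) = 122.4 × 0.1875 = 22.95 eV.
λ = hc/ΔE = 1240 / 22.95 = 54.03 nm.

54.03 nm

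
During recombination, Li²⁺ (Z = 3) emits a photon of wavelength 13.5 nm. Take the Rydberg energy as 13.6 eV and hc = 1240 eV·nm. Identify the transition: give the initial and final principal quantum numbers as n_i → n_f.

The photon energy is ΔE = hc/λ = 1240 / 13.5 = 91.85 eV.
With Z = 3, ΔE = 122.4 × (1/n_f² − 1/n_i²), so 1/n_f² − 1/n_i² = 0.7504.
Trying n_f = 1 gives 1/n_i² = 0.2496, i.e. n_i ≈ 2; this pair matches.

n_i = 2, n_f = 1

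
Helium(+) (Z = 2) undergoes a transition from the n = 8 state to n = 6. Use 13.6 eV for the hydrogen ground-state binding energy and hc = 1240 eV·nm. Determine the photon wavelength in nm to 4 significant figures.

For Z = 2 the level energies scale as Z², so the effective Rydberg energy is 13.6 × 4 = 54.40 eV.
ΔE = 54.40 × (1/6² − 1/8²) = 54.40 × 0.01215 = 0.6611 eV.
λ = hc/ΔE = 1240 / 0.6611 = 1876 nm.

1876 nm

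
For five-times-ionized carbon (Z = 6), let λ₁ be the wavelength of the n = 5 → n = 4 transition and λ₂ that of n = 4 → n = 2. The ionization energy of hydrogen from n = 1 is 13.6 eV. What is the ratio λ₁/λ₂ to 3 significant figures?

8.33

λ ∝ 1/ΔE ∝ 1/(1/n_f² − 1/n_i²), and the Z² and hc factors cancel in the ratio.
λ₁/λ₂ = (1/2² − 1/4²)/(1/4² − 1/5²) = 0.1875/0.02250 = 8.33.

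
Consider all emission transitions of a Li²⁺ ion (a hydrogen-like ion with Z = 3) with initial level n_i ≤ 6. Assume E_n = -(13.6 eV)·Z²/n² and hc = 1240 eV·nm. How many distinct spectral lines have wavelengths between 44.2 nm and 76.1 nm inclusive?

Enumerate all n_i → n_f pairs with 1 ≤ n_f < n_i ≤ 6 and compute λ = 1240 / [13.6·9·(1/n_f² − 1/n_i²)].
Lines falling in [44.2, 76.1] nm: 6→2 (45.59 nm), 5→2 (48.24 nm), 4→2 (54.03 nm), 3→2 (72.94 nm).

4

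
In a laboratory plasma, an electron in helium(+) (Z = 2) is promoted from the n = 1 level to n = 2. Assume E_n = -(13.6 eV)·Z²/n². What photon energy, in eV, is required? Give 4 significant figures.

The Bohr energies scale as Z², so for Z = 2: E_n = −54.40/n² eV.
E_2 = −54.40/4 = −13.60 eV and E_1 = −54.40/1 = −54.40 eV.
The photon energy is |E_2 − E_1| = 40.80 eV.

40.80 eV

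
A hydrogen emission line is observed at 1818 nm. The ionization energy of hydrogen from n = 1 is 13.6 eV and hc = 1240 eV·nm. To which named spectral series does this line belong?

Brackett

ΔE = 1240/1818 = 0.6821 eV.
This matches 13.6 × (1/4² − 1/9²), so n_f = 4: the Brackett series.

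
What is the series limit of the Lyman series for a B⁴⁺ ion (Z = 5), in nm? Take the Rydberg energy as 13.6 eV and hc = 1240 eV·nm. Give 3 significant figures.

The Lyman series has lower level n_f = 1; the series limit corresponds to n_i → ∞.
ΔE_max = 13.6 × 25 / 1² = 340.0 eV.
λ_min = 1240 / 340.0 = 3.65 nm.

3.65 nm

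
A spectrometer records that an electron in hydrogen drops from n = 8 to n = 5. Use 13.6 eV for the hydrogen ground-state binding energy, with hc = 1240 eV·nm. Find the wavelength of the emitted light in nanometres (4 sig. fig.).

3741 nm

ΔE = 13.60 × (1/5² − 1/8²) = 13.60 × 0.02438 = 0.3315 eV.
λ = hc/ΔE = 1240 / 0.3315 = 3741 nm.
This line belongs to the Pfund series.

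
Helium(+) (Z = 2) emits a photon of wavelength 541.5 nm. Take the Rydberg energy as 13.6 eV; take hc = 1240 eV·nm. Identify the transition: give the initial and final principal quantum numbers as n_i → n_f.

n_i = 7, n_f = 4

The photon energy is ΔE = hc/λ = 1240 / 541.5 = 2.290 eV.
With Z = 2, ΔE = 54.40 × (1/n_f² − 1/n_i²), so 1/n_f² − 1/n_i² = 0.04209.
Trying n_f = 4 gives 1/n_i² = 0.02041, i.e. n_i ≈ 7; this pair matches.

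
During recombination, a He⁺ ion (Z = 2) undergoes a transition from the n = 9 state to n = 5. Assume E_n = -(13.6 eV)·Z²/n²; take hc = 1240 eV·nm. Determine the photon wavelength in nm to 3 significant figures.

824 nm

For Z = 2 the level energies scale as Z², so the effective Rydberg energy is 13.6 × 4 = 54.40 eV.
ΔE = 54.40 × (1/5² − 1/9²) = 54.40 × 0.02765 = 1.504 eV.
λ = hc/ΔE = 1240 / 1.504 = 824 nm.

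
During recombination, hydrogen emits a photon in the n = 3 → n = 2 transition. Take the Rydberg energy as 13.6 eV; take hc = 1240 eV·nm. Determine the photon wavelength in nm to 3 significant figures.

656 nm

ΔE = 13.60 × (1/2² − 1/3²) = 13.60 × 0.1389 = 1.889 eV.
λ = hc/ΔE = 1240 / 1.889 = 656 nm.
This line belongs to the Balmer series.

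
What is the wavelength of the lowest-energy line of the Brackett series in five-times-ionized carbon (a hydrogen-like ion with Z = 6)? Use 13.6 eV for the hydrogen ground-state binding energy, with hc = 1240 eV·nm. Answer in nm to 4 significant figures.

The Brackett series terminates on n_f = 4; the first line has n_i = 4+1 = 5.
ΔE = 489.6 × (1/4² − 1/5²) = 11.02 eV.
λ = 1240 / 11.02 = 112.6 nm.

112.6 nm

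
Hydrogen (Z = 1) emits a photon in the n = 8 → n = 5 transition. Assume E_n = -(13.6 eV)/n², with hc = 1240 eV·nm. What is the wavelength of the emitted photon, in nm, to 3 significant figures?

ΔE = 13.60 × (1/5² − 1/8²) = 13.60 × 0.02438 = 0.3315 eV.
λ = hc/ΔE = 1240 / 0.3315 = 3740 nm.
This line belongs to the Pfund series.

3740 nm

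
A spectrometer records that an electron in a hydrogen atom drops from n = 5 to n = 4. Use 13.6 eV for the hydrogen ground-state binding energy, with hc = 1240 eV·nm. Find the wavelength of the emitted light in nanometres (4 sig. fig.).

4052 nm

ΔE = 13.60 × (1/4² − 1/5²) = 13.60 × 0.02250 = 0.3060 eV.
λ = hc/ΔE = 1240 / 0.3060 = 4052 nm.
This line belongs to the Brackett series.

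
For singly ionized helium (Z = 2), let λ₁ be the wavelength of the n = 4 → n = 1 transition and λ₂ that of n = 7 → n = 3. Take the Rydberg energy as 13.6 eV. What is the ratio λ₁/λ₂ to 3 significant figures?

λ ∝ 1/ΔE ∝ 1/(1/n_f² − 1/n_i²), and the Z² and hc factors cancel in the ratio.
λ₁/λ₂ = (1/3² − 1/7²)/(1/1² − 1/4²) = 0.09070/0.9375 = 0.0967.

0.0967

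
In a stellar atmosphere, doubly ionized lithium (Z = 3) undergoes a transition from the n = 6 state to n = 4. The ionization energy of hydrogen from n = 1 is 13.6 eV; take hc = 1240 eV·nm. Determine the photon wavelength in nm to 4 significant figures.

291.8 nm

For Z = 3 the level energies scale as Z², so the effective Rydberg energy is 13.6 × 9 = 122.4 eV.
ΔE = 122.4 × (1/4² − 1/6²) = 122.4 × 0.03472 = 4.250 eV.
λ = hc/ΔE = 1240 / 4.250 = 291.8 nm.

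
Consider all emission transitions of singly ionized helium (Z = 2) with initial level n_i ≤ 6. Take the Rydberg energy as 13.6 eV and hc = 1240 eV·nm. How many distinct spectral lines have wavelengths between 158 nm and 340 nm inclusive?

3

Enumerate all n_i → n_f pairs with 1 ≤ n_f < n_i ≤ 6 and compute λ = 1240 / [13.6·4·(1/n_f² − 1/n_i²)].
Lines falling in [158, 340] nm: 3→2 (164.1 nm), 6→3 (273.5 nm), 5→3 (320.5 nm).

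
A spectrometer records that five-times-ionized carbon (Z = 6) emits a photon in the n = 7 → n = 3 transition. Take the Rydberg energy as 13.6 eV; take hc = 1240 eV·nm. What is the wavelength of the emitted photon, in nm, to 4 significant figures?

27.92 nm

For Z = 6 the level energies scale as Z², so the effective Rydberg energy is 13.6 × 36 = 489.6 eV.
ΔE = 489.6 × (1/3² − 1/7²) = 489.6 × 0.09070 = 44.41 eV.
λ = hc/ΔE = 1240 / 44.41 = 27.92 nm.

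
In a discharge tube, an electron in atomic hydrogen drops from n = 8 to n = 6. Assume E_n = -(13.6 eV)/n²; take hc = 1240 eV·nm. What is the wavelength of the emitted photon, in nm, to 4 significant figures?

7503 nm

ΔE = 13.60 × (1/6² − 1/8²) = 13.60 × 0.01215 = 0.1653 eV.
λ = hc/ΔE = 1240 / 0.1653 = 7503 nm.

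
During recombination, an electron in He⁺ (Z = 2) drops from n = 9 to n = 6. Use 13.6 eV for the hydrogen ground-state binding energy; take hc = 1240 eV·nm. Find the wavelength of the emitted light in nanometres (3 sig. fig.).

For Z = 2 the level energies scale as Z², so the effective Rydberg energy is 13.6 × 4 = 54.40 eV.
ΔE = 54.40 × (1/6² − 1/9²) = 54.40 × 0.01543 = 0.8395 eV.
λ = hc/ΔE = 1240 / 0.8395 = 1480 nm.

1480 nm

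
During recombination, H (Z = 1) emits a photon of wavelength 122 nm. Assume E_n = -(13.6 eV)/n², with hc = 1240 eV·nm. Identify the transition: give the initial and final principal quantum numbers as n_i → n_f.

n_i = 2, n_f = 1

The photon energy is ΔE = hc/λ = 1240 / 122 = 10.16 eV.
With Z = 1, ΔE = 13.60 × (1/n_f² − 1/n_i²), so 1/n_f² − 1/n_i² = 0.7473.
Trying n_f = 1 gives 1/n_i² = 0.2527, i.e. n_i ≈ 2; this pair matches.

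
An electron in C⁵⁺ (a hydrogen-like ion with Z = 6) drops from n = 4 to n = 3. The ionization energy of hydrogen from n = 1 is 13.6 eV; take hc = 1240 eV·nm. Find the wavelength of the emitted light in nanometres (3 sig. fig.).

For Z = 6 the level energies scale as Z², so the effective Rydberg energy is 13.6 × 36 = 489.6 eV.
ΔE = 489.6 × (1/3² − 1/4²) = 489.6 × 0.04861 = 23.80 eV.
λ = hc/ΔE = 1240 / 23.80 = 52.1 nm.

52.1 nm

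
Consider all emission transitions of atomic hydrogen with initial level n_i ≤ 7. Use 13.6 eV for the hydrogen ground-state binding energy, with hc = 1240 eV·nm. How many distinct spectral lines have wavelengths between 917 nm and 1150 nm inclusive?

2

Enumerate all n_i → n_f pairs with 1 ≤ n_f < n_i ≤ 7 and compute λ = 1240 / [13.6·1·(1/n_f² − 1/n_i²)].
Lines falling in [917, 1150] nm: 7→3 (1005 nm), 6→3 (1094 nm).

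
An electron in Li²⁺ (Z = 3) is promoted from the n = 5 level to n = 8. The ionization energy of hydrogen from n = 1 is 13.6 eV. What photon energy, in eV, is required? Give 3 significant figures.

2.98 eV

The Bohr energies scale as Z², so for Z = 3: E_n = −122.4/n² eV.
E_8 = −122.4/64 = −1.913 eV and E_5 = −122.4/25 = −4.896 eV.
The photon energy is |E_8 − E_5| = 2.98 eV.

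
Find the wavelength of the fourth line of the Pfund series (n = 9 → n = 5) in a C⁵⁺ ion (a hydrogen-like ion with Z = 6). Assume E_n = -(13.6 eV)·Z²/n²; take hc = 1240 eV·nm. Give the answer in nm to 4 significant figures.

The Pfund series terminates on n_f = 5; the fourth line has n_i = 5+4 = 9.
ΔE = 489.6 × (1/5² − 1/9²) = 13.54 eV.
λ = 1240 / 13.54 = 91.58 nm.

91.58 nm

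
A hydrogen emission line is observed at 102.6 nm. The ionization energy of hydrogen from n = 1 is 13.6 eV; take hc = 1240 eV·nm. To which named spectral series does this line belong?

Lyman

ΔE = 1240/102.6 = 12.09 eV.
This matches 13.6 × (1/1² − 1/3²), so n_f = 1: the Lyman series.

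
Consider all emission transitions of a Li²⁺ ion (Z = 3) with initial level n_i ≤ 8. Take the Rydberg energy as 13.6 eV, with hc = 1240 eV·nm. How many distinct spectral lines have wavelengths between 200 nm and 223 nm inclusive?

2

Enumerate all n_i → n_f pairs with 1 ≤ n_f < n_i ≤ 8 and compute λ = 1240 / [13.6·9·(1/n_f² − 1/n_i²)].
Lines falling in [200, 223] nm: 4→3 (208.4 nm), 8→4 (216.1 nm).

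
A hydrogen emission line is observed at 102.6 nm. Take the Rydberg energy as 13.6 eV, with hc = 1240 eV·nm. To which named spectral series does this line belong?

ΔE = 1240/102.6 = 12.09 eV.
This matches 13.6 × (1/1² − 1/3²), so n_f = 1: the Lyman series.

Lyman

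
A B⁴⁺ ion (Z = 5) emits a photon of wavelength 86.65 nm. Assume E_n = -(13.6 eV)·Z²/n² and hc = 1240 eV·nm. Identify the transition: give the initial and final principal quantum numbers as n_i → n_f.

The photon energy is ΔE = hc/λ = 1240 / 86.65 = 14.31 eV.
With Z = 5, ΔE = 340.0 × (1/n_f² − 1/n_i²), so 1/n_f² − 1/n_i² = 0.04209.
Trying n_f = 4 gives 1/n_i² = 0.02041, i.e. n_i ≈ 7; this pair matches.

n_i = 7, n_f = 4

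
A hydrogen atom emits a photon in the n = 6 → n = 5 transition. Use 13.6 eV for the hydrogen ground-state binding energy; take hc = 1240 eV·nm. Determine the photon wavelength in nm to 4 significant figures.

7460 nm

ΔE = 13.60 × (1/5² − 1/6²) = 13.60 × 0.01222 = 0.1662 eV.
λ = hc/ΔE = 1240 / 0.1662 = 7460 nm.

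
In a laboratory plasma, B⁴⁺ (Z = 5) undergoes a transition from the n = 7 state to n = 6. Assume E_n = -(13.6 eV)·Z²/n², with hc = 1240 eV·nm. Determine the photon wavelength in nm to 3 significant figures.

For Z = 5 the level energies scale as Z², so the effective Rydberg energy is 13.6 × 25 = 340.0 eV.
ΔE = 340.0 × (1/6² − 1/7²) = 340.0 × 0.007370 = 2.506 eV.
λ = hc/ΔE = 1240 / 2.506 = 495 nm.

495 nm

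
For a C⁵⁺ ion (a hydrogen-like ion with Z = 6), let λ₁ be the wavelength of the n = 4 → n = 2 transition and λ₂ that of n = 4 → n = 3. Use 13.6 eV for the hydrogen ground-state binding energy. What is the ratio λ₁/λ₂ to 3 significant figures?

λ ∝ 1/ΔE ∝ 1/(1/n_f² − 1/n_i²), and the Z² and hc factors cancel in the ratio.
λ₁/λ₂ = (1/3² − 1/4²)/(1/2² − 1/4²) = 0.04861/0.1875 = 0.259.

0.259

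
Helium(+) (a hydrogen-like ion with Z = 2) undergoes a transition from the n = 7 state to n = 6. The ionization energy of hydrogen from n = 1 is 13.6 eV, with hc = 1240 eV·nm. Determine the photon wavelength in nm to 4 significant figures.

3093 nm

For Z = 2 the level energies scale as Z², so the effective Rydberg energy is 13.6 × 4 = 54.40 eV.
ΔE = 54.40 × (1/6² − 1/7²) = 54.40 × 0.007370 = 0.4009 eV.
λ = hc/ΔE = 1240 / 0.4009 = 3093 nm.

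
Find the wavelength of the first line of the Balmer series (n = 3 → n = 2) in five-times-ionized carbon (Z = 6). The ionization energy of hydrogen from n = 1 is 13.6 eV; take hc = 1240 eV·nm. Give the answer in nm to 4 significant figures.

The Balmer series terminates on n_f = 2; the first line has n_i = 2+1 = 3.
ΔE = 489.6 × (1/2² − 1/3²) = 68.00 eV.
λ = 1240 / 68.00 = 18.24 nm.

18.24 nm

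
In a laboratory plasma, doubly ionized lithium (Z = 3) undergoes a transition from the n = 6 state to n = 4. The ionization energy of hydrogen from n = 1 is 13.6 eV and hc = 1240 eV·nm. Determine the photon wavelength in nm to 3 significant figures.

For Z = 3 the level energies scale as Z², so the effective Rydberg energy is 13.6 × 9 = 122.4 eV.
ΔE = 122.4 × (1/4² − 1/6²) = 122.4 × 0.03472 = 4.250 eV.
λ = hc/ΔE = 1240 / 4.250 = 292 nm.

292 nm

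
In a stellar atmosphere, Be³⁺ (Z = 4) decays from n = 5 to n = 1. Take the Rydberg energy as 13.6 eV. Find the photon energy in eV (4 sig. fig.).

208.9 eV

The Bohr energies scale as Z², so for Z = 4: E_n = −217.6/n² eV.
E_5 = −217.6/25 = −8.704 eV and E_1 = −217.6/1 = −217.6 eV.
The photon energy is |E_5 − E_1| = 208.9 eV.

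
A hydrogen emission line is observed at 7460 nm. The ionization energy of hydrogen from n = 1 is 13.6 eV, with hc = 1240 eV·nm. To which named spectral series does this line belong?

ΔE = 1240/7460 = 0.1662 eV.
This matches 13.6 × (1/5² − 1/6²), so n_f = 5: the Pfund series.

Pfund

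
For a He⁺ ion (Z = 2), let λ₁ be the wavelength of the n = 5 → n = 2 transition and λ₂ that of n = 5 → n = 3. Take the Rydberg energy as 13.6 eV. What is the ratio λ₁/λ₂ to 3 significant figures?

λ ∝ 1/ΔE ∝ 1/(1/n_f² − 1/n_i²), and the Z² and hc factors cancel in the ratio.
λ₁/λ₂ = (1/3² − 1/5²)/(1/2² − 1/5²) = 0.07111/0.2100 = 0.339.

0.339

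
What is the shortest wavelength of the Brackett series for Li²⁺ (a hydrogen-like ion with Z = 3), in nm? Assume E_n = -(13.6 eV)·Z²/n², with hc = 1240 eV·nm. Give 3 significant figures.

162 nm

The Brackett series has lower level n_f = 4; the series limit corresponds to n_i → ∞.
ΔE_max = 13.6 × 9 / 4² = 7.650 eV.
λ_min = 1240 / 7.650 = 162 nm.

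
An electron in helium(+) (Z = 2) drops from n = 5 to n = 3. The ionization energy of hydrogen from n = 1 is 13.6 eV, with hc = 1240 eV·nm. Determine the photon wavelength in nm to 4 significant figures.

320.5 nm

For Z = 2 the level energies scale as Z², so the effective Rydberg energy is 13.6 × 4 = 54.40 eV.
ΔE = 54.40 × (1/3² − 1/5²) = 54.40 × 0.07111 = 3.868 eV.
λ = hc/ΔE = 1240 / 3.868 = 320.5 nm.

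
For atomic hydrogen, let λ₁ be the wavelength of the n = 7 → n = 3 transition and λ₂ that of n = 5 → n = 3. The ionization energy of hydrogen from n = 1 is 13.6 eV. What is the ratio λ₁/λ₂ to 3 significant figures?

λ ∝ 1/ΔE ∝ 1/(1/n_f² − 1/n_i²), and the Z² and hc factors cancel in the ratio.
λ₁/λ₂ = (1/3² − 1/5²)/(1/3² − 1/7²) = 0.07111/0.09070 = 0.784.

0.784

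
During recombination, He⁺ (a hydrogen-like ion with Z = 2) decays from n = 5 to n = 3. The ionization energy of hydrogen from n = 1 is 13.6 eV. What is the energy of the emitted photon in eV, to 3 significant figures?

The Bohr energies scale as Z², so for Z = 2: E_n = −54.40/n² eV.
E_5 = −54.40/25 = −2.176 eV and E_3 = −54.40/9 = −6.044 eV.
The photon energy is |E_5 − E_3| = 3.87 eV.

3.87 eV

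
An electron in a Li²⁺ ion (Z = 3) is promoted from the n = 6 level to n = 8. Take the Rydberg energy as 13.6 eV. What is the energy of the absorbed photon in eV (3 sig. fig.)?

1.49 eV

The Bohr energies scale as Z², so for Z = 3: E_n = −122.4/n² eV.
E_8 = −122.4/64 = −1.913 eV and E_6 = −122.4/36 = −3.400 eV.
The photon energy is |E_8 − E_6| = 1.49 eV.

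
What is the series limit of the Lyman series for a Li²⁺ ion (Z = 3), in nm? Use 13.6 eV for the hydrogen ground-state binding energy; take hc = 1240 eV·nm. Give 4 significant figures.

The Lyman series has lower level n_f = 1; the series limit corresponds to n_i → ∞.
ΔE_max = 13.6 × 9 / 1² = 122.4 eV.
λ_min = 1240 / 122.4 = 10.13 nm.

10.13 nm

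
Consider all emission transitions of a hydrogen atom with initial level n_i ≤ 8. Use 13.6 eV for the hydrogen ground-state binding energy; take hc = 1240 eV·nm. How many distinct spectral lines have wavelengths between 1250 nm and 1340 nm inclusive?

1

Enumerate all n_i → n_f pairs with 1 ≤ n_f < n_i ≤ 8 and compute λ = 1240 / [13.6·1·(1/n_f² − 1/n_i²)].
Lines falling in [1250, 1340] nm: 5→3 (1282 nm).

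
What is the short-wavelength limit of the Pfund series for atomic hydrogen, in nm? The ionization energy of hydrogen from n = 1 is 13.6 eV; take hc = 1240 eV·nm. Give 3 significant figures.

The Pfund series has lower level n_f = 5; the series limit corresponds to n_i → ∞.
ΔE_max = 13.6 × 1 / 5² = 0.5440 eV.
λ_min = 1240 / 0.5440 = 2280 nm.

2280 nm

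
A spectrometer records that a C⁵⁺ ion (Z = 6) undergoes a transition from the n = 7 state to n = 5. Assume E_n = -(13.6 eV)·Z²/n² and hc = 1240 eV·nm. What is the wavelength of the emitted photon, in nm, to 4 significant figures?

129.3 nm

For Z = 6 the level energies scale as Z², so the effective Rydberg energy is 13.6 × 36 = 489.6 eV.
ΔE = 489.6 × (1/5² − 1/7²) = 489.6 × 0.01959 = 9.592 eV.
λ = hc/ΔE = 1240 / 9.592 = 129.3 nm.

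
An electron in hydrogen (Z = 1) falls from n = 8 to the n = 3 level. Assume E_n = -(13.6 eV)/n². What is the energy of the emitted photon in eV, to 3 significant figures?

E_8 = −13.60/64 = −0.2125 eV and E_3 = −13.60/9 = −1.511 eV.
The photon energy is |E_8 − E_3| = 1.30 eV.

1.30 eV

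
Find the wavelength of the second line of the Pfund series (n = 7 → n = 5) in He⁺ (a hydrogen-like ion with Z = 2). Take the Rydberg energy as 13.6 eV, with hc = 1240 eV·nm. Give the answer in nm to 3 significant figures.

The Pfund series terminates on n_f = 5; the second line has n_i = 5+2 = 7.
ΔE = 54.40 × (1/5² − 1/7²) = 1.066 eV.
λ = 1240 / 1.066 = 1160 nm.

1160 nm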